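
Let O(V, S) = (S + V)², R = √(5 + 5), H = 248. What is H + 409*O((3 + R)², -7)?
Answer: 206384 + 58896*√10 ≈ 3.9263e+5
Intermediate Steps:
R = √10 ≈ 3.1623
H + 409*O((3 + R)², -7) = 248 + 409*(-7 + (3 + √10)²)²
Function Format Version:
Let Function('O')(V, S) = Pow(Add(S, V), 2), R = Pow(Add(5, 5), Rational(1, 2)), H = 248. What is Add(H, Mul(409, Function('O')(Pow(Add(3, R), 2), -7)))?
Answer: Add(206384, Mul(58896, Pow(10, Rational(1, 2)))) ≈ 3.9263e+5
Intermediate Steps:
R = Pow(10, Rational(1, 2)) ≈ 3.1623
Add(H, Mul(409, Function('O')(Pow(Add(3, R), 2), -7))) = Add(248, Mul(409, Pow(Add(-7, Pow(Add(3, Pow(10, Rational(1, 2))), 2)), 2)))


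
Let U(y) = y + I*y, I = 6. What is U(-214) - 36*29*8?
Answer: -9850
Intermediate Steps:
U(y) = 7*y (U(y) = y + 6*y = 7*y)
U(-214) - 36*29*8 = 7*(-214) - 36*29*8 = -1498 - 1044*8 = -1498 - 8352 = -9850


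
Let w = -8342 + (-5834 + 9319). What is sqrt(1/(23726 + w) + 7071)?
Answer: 10*sqrt(25175529263)/18869 ≈ 84.089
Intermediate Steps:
w = -4857 (w = -8342 + 3485 = -4857)
sqrt(1/(23726 + w) + 7071) = sqrt(1/(23726 - 4857) + 7071) = sqrt(1/18869 + 7071) = sqrt(133422700/18869) = 10*sqrt(25175529263)/18869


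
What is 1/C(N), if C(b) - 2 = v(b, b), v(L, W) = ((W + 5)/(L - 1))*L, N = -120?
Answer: -121/13558 ≈ -0.0089246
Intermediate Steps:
v(L, W) = L*(5 + W)/(-1 + L) (v(L, W) = ((5 + W)/(-1 + L))*L = L*(5 + W)/(-1 + L))
C(b) = 2 + b*(5 + b)/(-1 + b)
1/C(N) = 1/((-2 + (-120)² + 7*(-120))/(-1 - 120)) = 1/((-2 + 14400 - 840)/(-121)) = 1/(-1/121*13558) = 1/(-13558/121) = -121/13558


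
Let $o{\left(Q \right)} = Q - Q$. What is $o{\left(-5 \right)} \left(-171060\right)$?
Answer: $0$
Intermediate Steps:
$o{\left(Q \right)} = 0$
$o{\left(-5 \right)} \left(-171060\right) = 0 \left(-171060\right) = 0$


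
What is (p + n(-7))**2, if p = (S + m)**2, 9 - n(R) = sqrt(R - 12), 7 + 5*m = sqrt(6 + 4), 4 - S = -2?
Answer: (225 + (23 + sqrt(10))**2 - 25*I*sqrt(19))**2/625 ≈ 1304.4 - 317.14*I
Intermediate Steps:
S = 6 (S = 4 - 1*(-2) = 4 + 2 = 6)
m = -7/5 + sqrt(10)/5 (m = -7/5 + sqrt(6 + 4)/5 = -7/5 + sqrt(10)/5 ≈ -0.76754)
n(R) = 9 - sqrt(-12 + R) (n(R) = 9 - sqrt(R - 12) = 9 - sqrt(-12 + R))
p = (23/5 + sqrt(10)/5)**2 (p = (6 + (-7/5 + sqrt(10)/5))**2 = (23/5 + sqrt(10)/5)**2 ≈ 27.379)
(p + n(-7))**2 = ((23 + sqrt(10))**2/25 + (9 - sqrt(-12 - 7)))**2 = ((23 + sqrt(10))**2/25 + (9 - sqrt(-19)))**2 = ((23 + sqrt(10))**2/25 + (9 - I*sqrt(19)))**2 = (9 + (23 + sqrt(10))**2/25 - I*sqrt(19))**2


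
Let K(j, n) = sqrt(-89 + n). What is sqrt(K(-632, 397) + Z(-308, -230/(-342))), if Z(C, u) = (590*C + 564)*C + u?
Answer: sqrt(181281362137 + 6498*sqrt(77))/57 ≈ 7469.7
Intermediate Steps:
Z(C, u) = u + C*(564 + 590*C) (Z(C, u) = (564 + 590*C)*C + u = C*(564 + 590*C) + u = u + C*(564 + 590*C))
sqrt(K(-632, 397) + Z(-308, -230/(-342))) = sqrt(sqrt(-89 + 397) + (-230/(-342) + 564*(-308) + 590*(-308)**2)) = sqrt(sqrt(308) + (-230*(-1/342) - 173712 + 590*94864)) = sqrt(2*sqrt(77) + (115/171 - 173712 + 55969760)) = sqrt(2*sqrt(77) + 9541124323/171) = sqrt(9541124323/171 + 2*sqrt(77))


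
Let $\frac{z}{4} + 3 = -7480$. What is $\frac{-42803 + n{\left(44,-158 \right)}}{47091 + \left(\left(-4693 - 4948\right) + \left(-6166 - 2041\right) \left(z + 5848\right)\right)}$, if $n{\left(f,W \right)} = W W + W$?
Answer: $- \frac{17997}{197694838} \approx -9.1034 \cdot 10^{-5}$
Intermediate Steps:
$z = -29932$ ($z = -12 + 4 \left(-7480\right) = -12 - 29920 = -29932$)
$n{\left(f,W \right)} = W + W^{2}$ ($n{\left(f,W \right)} = W^{2} + W = W + W^{2}$)
$\frac{-42803 + n{\left(44,-158 \right)}}{47091 + \left(\left(-4693 - 4948\right) + \left(-6166 - 2041\right) \left(z + 5848\right)\right)} = \frac{-42803 - 158 \left(1 - 158\right)}{47091 + \left(\left(-4693 - 4948\right) + \left(-6166 - 2041\right) \left(-29932 + 5848\right)\right)} = \frac{-42803 - -24806}{47091 - -197647747} = \frac{-42803 + 24806}{47091 + \left(-9641 + 197657388\right)} = - \frac{17997}{47091 + 197647747} = - \frac{17997}{197694838}$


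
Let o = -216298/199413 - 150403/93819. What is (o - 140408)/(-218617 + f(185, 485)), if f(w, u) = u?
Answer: 79603193966069/123665827574988 ≈ 0.64370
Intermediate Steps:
o = -1523793197/566931159 (o = -216298*1/199413 - 150403*1/93819 = -216298/199413 - 13673/8529 = -1523793197/566931159 ≈ -2.6878)
(o - 140408)/(-218617 + f(185, 485)) = (-1523793197/566931159 - 140408)/(-218617 + 485) = -79603193966069/566931159/(-218132) = -79603193966069/566931159*(-1/218132) = 79603193966069/123665827574988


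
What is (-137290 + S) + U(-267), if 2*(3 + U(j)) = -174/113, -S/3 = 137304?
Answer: -62060252/113 ≈ -5.4921e+5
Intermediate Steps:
S = -411912 (S = -3*137304 = -411912)
U(j) = -426/113 (U(j) = -3 + (-174/113)/2 = -3 + (-174*1/113)/2 = -3 + (1/2)*(-174/113) = -3 - 87/113 = -426/113)
(-137290 + S) + U(-267) = (-137290 - 411912) - 426/113 = -549202 - 426/113 = -62060252/113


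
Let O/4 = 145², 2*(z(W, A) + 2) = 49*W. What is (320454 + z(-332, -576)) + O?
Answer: 396418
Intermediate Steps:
z(W, A) = -2 + 49*W/2 (z(W, A) = -2 + (49*W)/2 = -2 + 49*W/2)
O = 84100 (O = 4*145² = 4*21025 = 84100)
(320454 + z(-332, -576)) + O = (320454 + (-2 + (49/2)*(-332))) + 84100 = (320454 + (-2 - 8134)) + 84100 = (320454 - 8136) + 84100 = 312318 + 84100 = 396418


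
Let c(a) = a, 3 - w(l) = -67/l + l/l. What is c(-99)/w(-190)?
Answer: -18810/313 ≈ -60.096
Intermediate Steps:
w(l) = 2 + 67/l (w(l) = 3 - (-67/l + l/l) = 3 - (-67/l + 1) = 3 - (1 - 67/l) = 3 + (-1 + 67/l) = 2 + 67/l)
c(-99)/w(-190) = -99/(2 + 67/(-190)) = -99/(2 + 67*(-1/190)) = -99/(2 - 67/190) = -99/313/190 = -99*190/313 = -18810/313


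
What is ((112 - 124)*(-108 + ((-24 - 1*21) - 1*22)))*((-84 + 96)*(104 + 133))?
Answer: 5972400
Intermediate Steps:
((112 - 124)*(-108 + ((-24 - 1*21) - 1*22)))*((-84 + 96)*(104 + 133)) = (-12*(-108 + ((-24 - 21) - 22)))*(12*237) = -12*(-108 + (-45 - 22))*2844 = -12*(-108 - 67)*2844 = -12*(-175)*2844 = 2100*2844 = 5972400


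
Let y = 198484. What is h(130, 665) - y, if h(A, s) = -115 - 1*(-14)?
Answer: -198585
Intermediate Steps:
h(A, s) = -101 (h(A, s) = -115 + 14 = -101)
h(130, 665) - y = -101 - 1*198484 = -101 - 198484 = -198585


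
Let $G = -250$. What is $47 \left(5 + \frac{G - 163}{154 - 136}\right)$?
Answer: $- \frac{15181}{18} \approx -843.39$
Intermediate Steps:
$47 \left(5 + \frac{G - 163}{154 - 136}\right) = 47 \left(5 + \frac{-250 - 163}{154 - 136}\right) = 47 \left(5 - \frac{413}{18}\right) = 47 \left(- \frac{323}{18}\right) = - \frac{15181}{18}$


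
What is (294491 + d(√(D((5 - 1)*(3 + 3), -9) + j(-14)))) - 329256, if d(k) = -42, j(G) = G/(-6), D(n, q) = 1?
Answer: -34807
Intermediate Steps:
j(G) = -G/6 (j(G) = G*(-⅙) = -G/6)
(294491 + d(√(D((5 - 1)*(3 + 3), -9) + j(-14)))) - 329256 = (294491 - 42) - 329256 = 294449 - 329256 = -34807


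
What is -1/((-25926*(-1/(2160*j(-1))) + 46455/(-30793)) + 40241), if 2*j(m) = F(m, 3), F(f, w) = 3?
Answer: -16628220/669244171873 ≈ -2.4846e-5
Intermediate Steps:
j(m) = 3/2 (j(m) = (1/2)*3 = 3/2)
-1/((-25926*(-1/(2160*j(-1))) + 46455/(-30793)) + 40241) = -1/((-25926/((3/2)*(-2160)) + 46455/(-30793)) + 40241) = -1/((-25926/(-3240) + 46455*(-1/30793)) + 40241) = -1/((-25926*(-1/3240) - 46455/30793) + 40241) = -1/((4321/540 - 46455/30793) + 40241) = -1/(107970853/16628220 + 40241) = -1/669244171873/16628220 = -1*16628220/669244171873 = -16628220/669244171873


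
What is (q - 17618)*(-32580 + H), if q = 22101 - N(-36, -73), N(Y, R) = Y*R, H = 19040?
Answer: -25116700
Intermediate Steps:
N(Y, R) = R*Y
q = 19473 (q = 22101 - (-73)*(-36) = 22101 - 1*2628 = 22101 - 2628 = 19473)
(q - 17618)*(-32580 + H) = (19473 - 17618)*(-32580 + 19040) = 1855*(-13540) = -25116700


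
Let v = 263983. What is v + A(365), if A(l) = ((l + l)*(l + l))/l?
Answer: 265443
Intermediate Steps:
A(l) = 4*l (A(l) = ((2*l)*(2*l))/l = (4*l²)/l = 4*l)
v + A(365) = 263983 + 4*365 = 263983 + 1460 = 265443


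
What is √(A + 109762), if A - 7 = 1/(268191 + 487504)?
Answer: 2*√15671581080994230/755695 ≈ 331.31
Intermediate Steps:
A = 5289866/755695 (A = 7 + 1/(268191 + 487504) = 7 + 1/755695 = 5289866/755695 ≈ 7.0000)
√(A + 109762) = √(5289866/755695 + 109762) = √(82951884456/755695) = 2*√15671581080994230/755695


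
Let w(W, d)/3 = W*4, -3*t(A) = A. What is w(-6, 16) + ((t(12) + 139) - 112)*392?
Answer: 8944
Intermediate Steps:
t(A) = -A/3
w(W, d) = 12*W (w(W, d) = 3*(W*4) = 3*(4*W) = 12*W)
w(-6, 16) + ((t(12) + 139) - 112)*392 = 12*(-6) + ((-1/3*12 + 139) - 112)*392 = -72 + ((-4 + 139) - 112)*392 = -72 + (135 - 112)*392 = -72 + 23*392 = -72 + 9016 = 8944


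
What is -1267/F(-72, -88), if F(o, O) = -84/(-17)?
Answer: -3077/12 ≈ -256.42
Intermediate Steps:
F(o, O) = 84/17 (F(o, O) = -84*(-1/17) = 84/17)
-1267/F(-72, -88) = -1267/84/17 = -1267*17/84 = -3077/12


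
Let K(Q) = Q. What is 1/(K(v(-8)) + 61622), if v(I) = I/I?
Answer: 1/61623 ≈ 1.6228e-5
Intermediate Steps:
v(I) = 1
1/(K(v(-8)) + 61622) = 1/(1 + 61622) = 1/61623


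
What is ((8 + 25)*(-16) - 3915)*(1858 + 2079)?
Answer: -17492091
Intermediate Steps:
((8 + 25)*(-16) - 3915)*(1858 + 2079) = (33*(-16) - 3915)*3937 = (-528 - 3915)*3937 = -4443*3937 = -17492091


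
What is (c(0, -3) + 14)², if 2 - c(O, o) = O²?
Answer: 256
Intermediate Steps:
c(O, o) = 2 - O²
(c(0, -3) + 14)² = ((2 - 1*0²) + 14)² = ((2 - 1*0) + 14)² = ((2 + 0) + 14)² = (2 + 14)² = 16² = 256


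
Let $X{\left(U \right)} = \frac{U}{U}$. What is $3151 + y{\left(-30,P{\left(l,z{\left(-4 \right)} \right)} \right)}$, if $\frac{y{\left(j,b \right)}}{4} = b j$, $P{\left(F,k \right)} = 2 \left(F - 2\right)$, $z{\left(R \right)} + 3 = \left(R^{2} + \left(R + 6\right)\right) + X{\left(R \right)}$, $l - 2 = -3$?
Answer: $3871$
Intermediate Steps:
$l = -1$ ($l = 2 - 3 = -1$)
$X{\left(U \right)} = 1$
$z{\left(R \right)} = 4 + R + R^{2}$ ($z{\left(R \right)} = -3 + \left(\left(R^{2} + \left(R + 6\right)\right) + 1\right) = -3 + \left(\left(R^{2} + \left(6 + R\right)\right) + 1\right) = -3 + \left(\left(6 + R + R^{2}\right) + 1\right) = -3 + \left(7 + R + R^{2}\right) = 4 + R + R^{2}$)
$P{\left(F,k \right)} = -4 + 2 F$ ($P{\left(F,k \right)} = 2 \left(-2 + F\right) = -4 + 2 F$)
$y{\left(j,b \right)} = 4 b j$
$3151 + y{\left(-30,P{\left(l,z{\left(-4 \right)} \right)} \right)} = 3151 + 4 \left(-4 + 2 \left(-1\right)\right) \left(-30\right) = 3151 + 4 \left(-4 - 2\right) \left(-30\right) = 3151 + 4 \left(-6\right) \left(-30\right) = 3151 + 720 = 3871$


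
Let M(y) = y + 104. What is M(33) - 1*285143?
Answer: -285006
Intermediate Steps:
M(y) = 104 + y
M(33) - 1*285143 = (104 + 33) - 1*285143 = 137 - 285143 = -285006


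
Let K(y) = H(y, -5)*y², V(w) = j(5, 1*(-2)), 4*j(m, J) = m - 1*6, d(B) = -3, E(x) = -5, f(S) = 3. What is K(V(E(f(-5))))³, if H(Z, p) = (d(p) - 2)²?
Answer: 15625/4096 ≈ 3.8147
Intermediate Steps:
H(Z, p) = 25 (H(Z, p) = (-3 - 2)² = (-5)² = 25)
j(m, J) = -3/2 + m/4 (j(m, J) = (m - 1*6)/4 = (m - 6)/4 = (-6 + m)/4 = -3/2 + m/4)
V(w) = -¼ (V(w) = -3/2 + (¼)*5 = -3/2 + 5/4 = -¼)
K(y) = 25*y²
K(V(E(f(-5))))³ = (25*(-¼)²)³ = (25*(1/16))³ = (25/16)³ = 15625/4096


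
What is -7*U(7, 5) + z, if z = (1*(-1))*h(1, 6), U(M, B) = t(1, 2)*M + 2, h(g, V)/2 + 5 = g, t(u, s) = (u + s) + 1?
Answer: -202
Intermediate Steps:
t(u, s) = 1 + s + u (t(u, s) = (s + u) + 1 = 1 + s + u)
h(g, V) = -10 + 2*g
U(M, B) = 2 + 4*M (U(M, B) = (1 + 2 + 1)*M + 2 = 4*M + 2 = 2 + 4*M)
z = 8 (z = (1*(-1))*(-10 + 2*1) = -(-10 + 2) = -1*(-8) = 8)
-7*U(7, 5) + z = -7*(2 + 4*7) + 8 = -7*(2 + 28) + 8 = -7*30 + 8 = -210 + 8 = -202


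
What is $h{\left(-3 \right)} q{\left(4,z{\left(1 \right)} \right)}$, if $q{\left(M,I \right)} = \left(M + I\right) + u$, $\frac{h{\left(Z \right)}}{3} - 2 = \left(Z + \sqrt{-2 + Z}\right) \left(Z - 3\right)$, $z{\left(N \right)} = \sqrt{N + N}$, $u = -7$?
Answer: $6 \left(-3 + \sqrt{2}\right) \left(10 - 3 i \sqrt{5}\right) \approx -95.147 + 63.827 i$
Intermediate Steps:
$z{\left(N \right)} = \sqrt{2} \sqrt{N}$ ($z{\left(N \right)} = \sqrt{2 N} = \sqrt{2} \sqrt{N}$)
$h{\left(Z \right)} = 6 + 3 \left(-3 + Z\right) \left(Z + \sqrt{-2 + Z}\right)$ ($h{\left(Z \right)} = 6 + 3 \left(Z + \sqrt{-2 + Z}\right) \left(Z - 3\right) = 6 + 3 \left(Z + \sqrt{-2 + Z}\right) \left(-3 + Z\right) = 6 + 3 \left(-3 + Z\right) \left(Z + \sqrt{-2 + Z}\right)$)
$q{\left(M,I \right)} = -7 + I + M$ ($q{\left(M,I \right)} = \left(M + I\right) - 7 = \left(I + M\right) - 7 = -7 + I + M$)
$h{\left(-3 \right)} q{\left(4,z{\left(1 \right)} \right)} = \left(6 - -27 - 9 \sqrt{-2 - 3} + 3 \left(-3\right)^{2} + 3 \left(-3\right) \sqrt{-2 - 3}\right) \left(-7 + \sqrt{2} \sqrt{1} + 4\right) = \left(6 + 27 - 9 \sqrt{-5} + 3 \cdot 9 + 3 \left(-3\right) \sqrt{-5}\right) \left(-7 + \sqrt{2} \cdot 1 + 4\right) = \left(6 + 27 - 9 i \sqrt{5} + 27 + 3 \left(-3\right) i \sqrt{5}\right) \left(-7 + \sqrt{2} + 4\right) = \left(6 + 27 - 9 i \sqrt{5} + 27 - 9 i \sqrt{5}\right) \left(-3 + \sqrt{2}\right) = \left(60 - 18 i \sqrt{5}\right) \left(-3 + \sqrt{2}\right) = \left(-3 + \sqrt{2}\right) \left(60 - 18 i \sqrt{5}\right)$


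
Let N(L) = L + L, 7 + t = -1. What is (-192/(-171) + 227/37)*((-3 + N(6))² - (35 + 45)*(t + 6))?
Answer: 3688987/2109 ≈ 1749.2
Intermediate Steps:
t = -8 (t = -7 - 1 = -8)
N(L) = 2*L
(-192/(-171) + 227/37)*((-3 + N(6))² - (35 + 45)*(t + 6)) = (-192/(-171) + 227/37)*((-3 + 2*6)² - (35 + 45)*(-8 + 6)) = (-192*(-1/171) + 227*(1/37))*((-3 + 12)² - 80*(-2)) = (64/57 + 227/37)*(9² - 1*(-160)) = 15307*(81 + 160)/2109 = (15307/2109)*241 = 3688987/2109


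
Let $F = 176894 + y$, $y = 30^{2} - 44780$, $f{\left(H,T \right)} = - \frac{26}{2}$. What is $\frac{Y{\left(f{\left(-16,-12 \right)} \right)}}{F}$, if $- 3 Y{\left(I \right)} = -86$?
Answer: $\frac{43}{199521} \approx 0.00021552$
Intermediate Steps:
$f{\left(H,T \right)} = -13$ ($f{\left(H,T \right)} = \left(-26\right) \frac{1}{2} = -13$)
$y = -43880$ ($y = 900 - 44780 = -43880$)
$Y{\left(I \right)} = \frac{86}{3}$ ($Y{\left(I \right)} = \left(- \frac{1}{3}\right) \left(-86\right) = \frac{86}{3}$)
$F = 133014$ ($F = 176894 - 43880 = 133014$)
$\frac{Y{\left(f{\left(-16,-12 \right)} \right)}}{F} = \frac{86}{3 \cdot 133014} = \frac{86}{3} \cdot \frac{1}{133014} = \frac{43}{199521}$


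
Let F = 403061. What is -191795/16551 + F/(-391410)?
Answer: -9082393729/719802990 ≈ -12.618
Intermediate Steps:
-191795/16551 + F/(-391410) = -191795/16551 + 403061/(-391410) = -191795*1/16551 + 403061*(-1/391410) = -191795/16551 - 403061/391410 = -9082393729/719802990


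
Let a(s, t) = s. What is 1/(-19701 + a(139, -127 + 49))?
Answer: -1/19562 ≈ -5.1120e-5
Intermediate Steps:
1/(-19701 + a(139, -127 + 49)) = 1/(-19701 + 139) = 1/(-19562) = -1/19562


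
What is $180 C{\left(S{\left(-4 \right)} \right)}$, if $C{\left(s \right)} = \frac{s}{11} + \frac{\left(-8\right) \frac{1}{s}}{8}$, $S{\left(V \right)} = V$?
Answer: $- \frac{225}{11} \approx -20.455$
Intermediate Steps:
$C{\left(s \right)} = - \frac{1}{s} + \frac{s}{11}$ ($C{\left(s \right)} = s \frac{1}{11} + - \frac{8}{s} \frac{1}{8} = \frac{s}{11} - \frac{1}{s} = - \frac{1}{s} + \frac{s}{11}$)
$180 C{\left(S{\left(-4 \right)} \right)} = 180 \left(- \frac{1}{-4} + \frac{1}{11} \left(-4\right)\right) = 180 \left(\left(-1\right) \left(- \frac{1}{4}\right) - \frac{4}{11}\right) = 180 \left(\frac{1}{4} - \frac{4}{11}\right) = 180 \left(- \frac{5}{44}\right) = - \frac{225}{11}$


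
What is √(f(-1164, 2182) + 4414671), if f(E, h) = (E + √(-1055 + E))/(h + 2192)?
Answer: √(115858618740 + 6*I*√2219)/162 ≈ 2101.1 + 2.5628e-6*I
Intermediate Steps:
f(E, h) = (E + √(-1055 + E))/(2192 + h)
√(f(-1164, 2182) + 4414671) = √((-1164 + √(-1055 - 1164))/(2192 + 2182) + 4414671) = √((-1164 + √(-2219))/4374 + 4414671) = √((-1164 + I*√2219)/4374 + 4414671) = √((-194/729 + I*√2219/4374) + 4414671) = √(3218294965/729 + I*√2219/4374)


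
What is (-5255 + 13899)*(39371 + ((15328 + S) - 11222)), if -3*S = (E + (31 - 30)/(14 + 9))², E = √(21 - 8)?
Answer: 596359249924/1587 - 17288*√13/69 ≈ 3.7578e+8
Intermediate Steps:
E = √13 ≈ 3.6056
S = -(1/23 + √13)²/3 (S = -(√13 + (31 - 30)/(14 + 9))²/3 = -(√13 + 1/23)²/3 = -(1/23 + √13)²/3 ≈ -4.4385)
(-5255 + 13899)*(39371 + ((15328 + S) - 11222)) = (-5255 + 13899)*(39371 + ((15328 + (-6878/1587 - 2*√13/69)) - 11222)) = 8644*(39371 + ((24318658/1587 - 2*√13/69) - 11222)) = 8644*(39371 + (6509344/1587 - 2*√13/69)) = 8644*(68991121/1587 - 2*√13/69) = 596359249924/1587 - 17288*√13/69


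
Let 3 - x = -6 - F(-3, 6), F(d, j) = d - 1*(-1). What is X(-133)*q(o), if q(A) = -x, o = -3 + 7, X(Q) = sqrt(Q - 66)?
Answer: -7*I*sqrt(199) ≈ -98.747*I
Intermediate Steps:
F(d, j) = 1 + d (F(d, j) = d + 1 = 1 + d)
x = 7 (x = 3 - (-6 - (1 - 3)) = 3 - (-6 - 1*(-2)) = 3 - (-6 + 2) = 3 - 1*(-4) = 3 + 4 = 7)
X(Q) = sqrt(-66 + Q)
o = 4
q(A) = -7 (q(A) = -1*7 = -7)
X(-133)*q(o) = sqrt(-66 - 133)*(-7) = sqrt(-199)*(-7) = (I*sqrt(199))*(-7) = -7*I*sqrt(199)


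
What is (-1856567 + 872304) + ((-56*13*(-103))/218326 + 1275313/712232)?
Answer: -76525673874366445/77749381816 ≈ -9.8426e+5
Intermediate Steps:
(-1856567 + 872304) + ((-56*13*(-103))/218326 + 1275313/712232) = -984263 + (-728*(-103)*(1/218326) + 1275313*(1/712232)) = -984263 + (74984*(1/218326) + 1275313/712232) = -984263 + (37492/109163 + 1275313/712232) = -984263 + 165919995163/77749381816 = -76525673874366445/77749381816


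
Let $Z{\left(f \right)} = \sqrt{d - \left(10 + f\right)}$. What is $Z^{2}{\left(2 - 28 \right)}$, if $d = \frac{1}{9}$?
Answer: $\frac{145}{9} \approx 16.111$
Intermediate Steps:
$d = \frac{1}{9} \approx 0.11111$
$Z{\left(f \right)} = \sqrt{- \frac{89}{9} - f}$ ($Z{\left(f \right)} = \sqrt{\frac{1}{9} - \left(10 + f\right)} = \sqrt{- \frac{89}{9} - f}$)
$Z^{2}{\left(2 - 28 \right)} = \left(\frac{\sqrt{-89 - 9 \left(2 - 28\right)}}{3}\right)^{2} = \left(\frac{\sqrt{-89 - -234}}{3}\right)^{2} = \left(\frac{\sqrt{-89 + 234}}{3}\right)^{2} = \left(\frac{\sqrt{145}}{3}\right)^{2} = \frac{145}{9}$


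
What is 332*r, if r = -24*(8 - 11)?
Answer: 23904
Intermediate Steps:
r = 72 (r = -24*(-3) = 72)
332*r = 332*72 = 23904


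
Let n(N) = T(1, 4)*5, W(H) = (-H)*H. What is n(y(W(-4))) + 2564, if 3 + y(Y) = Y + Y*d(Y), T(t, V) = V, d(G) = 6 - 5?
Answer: 2584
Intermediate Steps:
d(G) = 1
W(H) = -H²
y(Y) = -3 + 2*Y (y(Y) = -3 + (Y + Y*1) = -3 + (Y + Y) = -3 + 2*Y)
n(N) = 20 (n(N) = 4*5 = 20)
n(y(W(-4))) + 2564 = 20 + 2564 = 2584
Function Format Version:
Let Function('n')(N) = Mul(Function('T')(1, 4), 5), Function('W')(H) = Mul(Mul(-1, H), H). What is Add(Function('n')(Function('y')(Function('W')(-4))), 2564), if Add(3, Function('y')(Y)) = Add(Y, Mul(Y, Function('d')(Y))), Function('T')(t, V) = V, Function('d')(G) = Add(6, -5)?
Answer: 2584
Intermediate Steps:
Function('d')(G) = 1
Function('W')(H) = Mul(-1, Pow(H, 2))
Function('y')(Y) = Add(-3, Mul(2, Y)) (Function('y')(Y) = Add(-3, Add(Y, Mul(Y, 1))) = Add(-3, Add(Y, Y)) = Add(-3, Mul(2, Y)))
Function('n')(N) = 20 (Function('n')(N) = Mul(4, 5) = 20)
Add(Function('n')(Function('y')(Function('W')(-4))), 2564) = Add(20, 2564) = 2584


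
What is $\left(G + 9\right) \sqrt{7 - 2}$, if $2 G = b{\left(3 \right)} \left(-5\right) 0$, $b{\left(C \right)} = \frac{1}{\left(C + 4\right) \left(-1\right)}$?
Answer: $9 \sqrt{5} \approx 20.125$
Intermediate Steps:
$b{\left(C \right)} = \frac{1}{-4 - C}$ ($b{\left(C \right)} = \frac{1}{\left(4 + C\right) \left(-1\right)} = \frac{1}{-4 - C}$)
$G = 0$ ($G = \frac{- \frac{1}{4 + 3} \left(-5\right) 0}{2} = \frac{- \frac{1}{7} \left(-5\right) 0}{2} = \frac{\left(-1\right) \frac{1}{7} \left(-5\right) 0}{2} = \frac{\left(- \frac{1}{7}\right) \left(-5\right) 0}{2} = \frac{\frac{5}{7} \cdot 0}{2} = \frac{1}{2} \cdot 0 = 0$)
$\left(G + 9\right) \sqrt{7 - 2} = \left(0 + 9\right) \sqrt{7 - 2} = 9 \sqrt{5}$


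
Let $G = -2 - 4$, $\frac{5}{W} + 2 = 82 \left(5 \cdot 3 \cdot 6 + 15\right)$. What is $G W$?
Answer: $- \frac{15}{4304} \approx -0.0034851$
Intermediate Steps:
$W = \frac{5}{8608}$ ($W = \frac{5}{-2 + 82 \left(5 \cdot 3 \cdot 6 + 15\right)} = \frac{5}{-2 + 82 \left(15 \cdot 6 + 15\right)} = \frac{5}{-2 + 82 \left(90 + 15\right)} = \frac{5}{-2 + 82 \cdot 105} = \frac{5}{-2 + 8610} = \frac{5}{8608} \approx 0.00058085$)
$G = -6$
$G W = \left(-6\right) \frac{5}{8608} = - \frac{15}{4304}$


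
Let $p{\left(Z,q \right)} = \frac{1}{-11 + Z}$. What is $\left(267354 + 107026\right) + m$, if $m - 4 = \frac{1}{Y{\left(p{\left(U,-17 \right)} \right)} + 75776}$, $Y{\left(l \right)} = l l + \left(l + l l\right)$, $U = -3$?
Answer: $\frac{1390095654113}{3713021} \approx 3.7438 \cdot 10^{5}$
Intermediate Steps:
$Y{\left(l \right)} = l + 2 l^{2}$ ($Y{\left(l \right)} = l^{2} + \left(l + l^{2}\right) = l + 2 l^{2}$)
$m = \frac{14852133}{3713021}$ ($m = 4 + \frac{1}{\frac{1 + \frac{2}{-11 - 3}}{-11 - 3} + 75776} = 4 + \frac{1}{\frac{1 + \frac{2}{-14}}{-14} + 75776} = 4 + \frac{1}{- \frac{1 + 2 \left(- \frac{1}{14}\right)}{14} + 75776} = 4 + \frac{1}{- \frac{1 - \frac{1}{7}}{14} + 75776} = 4 + \frac{1}{\left(- \frac{1}{14}\right) \frac{6}{7} + 75776} = 4 + \frac{1}{- \frac{3}{49} + 75776} = 4 + \frac{1}{\frac{3713021}{49}} = 4 + \frac{49}{3713021} = \frac{14852133}{3713021} \approx 4.0$)
$\left(267354 + 107026\right) + m = \left(267354 + 107026\right) + \frac{14852133}{3713021} = 374380 + \frac{14852133}{3713021} = \frac{1390095654113}{3713021}$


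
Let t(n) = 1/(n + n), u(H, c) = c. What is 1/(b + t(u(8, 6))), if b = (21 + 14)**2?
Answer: 12/14701 ≈ 0.00081627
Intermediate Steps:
b = 1225 (b = 35**2 = 1225)
t(n) = 1/(2*n)
1/(b + t(u(8, 6))) = 1/(1225 + (1/2)/6) = 1/(1225 + (1/2)*(1/6)) = 1/(1225 + 1/12) = 1/(14701/12) = 12/14701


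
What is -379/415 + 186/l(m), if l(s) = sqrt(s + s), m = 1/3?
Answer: -379/415 + 93*sqrt(6) ≈ 226.89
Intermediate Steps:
m = 1/3 ≈ 0.33333
l(s) = sqrt(2)*sqrt(s) (l(s) = sqrt(2*s) = sqrt(2)*sqrt(s))
-379/415 + 186/l(m) = -379/415 + 186/((sqrt(2)*sqrt(1/3))) = -379*1/415 + 186/((sqrt(2)*(sqrt(3)/3))) = -379/415 + 186/((sqrt(6)/3)) = -379/415 + 186*(sqrt(6)/2) = -379/415 + 93*sqrt(6)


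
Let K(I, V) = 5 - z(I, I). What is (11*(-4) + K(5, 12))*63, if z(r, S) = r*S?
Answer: -4032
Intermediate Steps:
z(r, S) = S*r
K(I, V) = 5 - I**2 (K(I, V) = 5 - I*I = 5 - I**2)
(11*(-4) + K(5, 12))*63 = (11*(-4) + (5 - 1*5**2))*63 = (-44 + (5 - 1*25))*63 = (-44 + (5 - 25))*63 = (-44 - 20)*63 = -64*63 = -4032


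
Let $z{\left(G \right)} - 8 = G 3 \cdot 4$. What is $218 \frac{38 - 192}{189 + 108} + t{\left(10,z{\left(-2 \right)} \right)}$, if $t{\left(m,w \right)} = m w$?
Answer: $- \frac{7372}{27} \approx -273.04$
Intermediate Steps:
$z{\left(G \right)} = 8 + 12 G$ ($z{\left(G \right)} = 8 + G 3 \cdot 4 = 8 + 3 G 4 = 8 + 12 G$)
$218 \frac{38 - 192}{189 + 108} + t{\left(10,z{\left(-2 \right)} \right)} = 218 \frac{38 - 192}{189 + 108} + 10 \left(8 + 12 \left(-2\right)\right) = 218 \left(- \frac{154}{297}\right) + 10 \left(8 - 24\right) = 218 \left(\left(-154\right) \frac{1}{297}\right) + 10 \left(-16\right) = 218 \left(- \frac{14}{27}\right) - 160 = - \frac{3052}{27} - 160 = - \frac{7372}{27}$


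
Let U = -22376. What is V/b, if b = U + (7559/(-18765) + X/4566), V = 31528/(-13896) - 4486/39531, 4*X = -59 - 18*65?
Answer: 692149455459480/6501126926147249027 ≈ 0.00010647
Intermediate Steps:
X = -1229/4 (X = (-59 - 18*65)/4 = (-59 - 1170)/4 = (1/4)*(-1229) = -1229/4 ≈ -307.25)
V = -54527951/22888449 (V = 31528*(-1/13896) - 4486*1/39531 = -3941/1737 - 4486/39531 = -54527951/22888449 ≈ -2.3823)
b = -2556317482907/114241320 (b = -22376 + (7559/(-18765) - 1229/4/4566) = -22376 + (7559*(-1/18765) - 1229/4*1/4566) = -22376 + (-7559/18765 - 1229/18264) = -22376 - 53706587/114241320 = -2556317482907/114241320 ≈ -22376.)
V/b = -54527951/(22888449*(-2556317482907/114241320)) = -54527951/22888449*(-114241320/2556317482907) = 692149455459480/6501126926147249027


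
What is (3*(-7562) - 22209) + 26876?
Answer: -18019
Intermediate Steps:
(3*(-7562) - 22209) + 26876 = (-22686 - 22209) + 26876 = -44895 + 26876 = -18019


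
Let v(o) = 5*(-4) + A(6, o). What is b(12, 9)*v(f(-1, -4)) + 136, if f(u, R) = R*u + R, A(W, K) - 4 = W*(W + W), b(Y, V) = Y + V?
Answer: 1312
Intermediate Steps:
b(Y, V) = V + Y
A(W, K) = 4 + 2*W² (A(W, K) = 4 + W*(W + W) = 4 + W*(2*W) = 4 + 2*W²)
f(u, R) = R + R*u
v(o) = 56 (v(o) = 5*(-4) + (4 + 2*6²) = -20 + (4 + 2*36) = -20 + (4 + 72) = -20 + 76 = 56)
b(12, 9)*v(f(-1, -4)) + 136 = (9 + 12)*56 + 136 = 21*56 + 136 = 1176 + 136 = 1312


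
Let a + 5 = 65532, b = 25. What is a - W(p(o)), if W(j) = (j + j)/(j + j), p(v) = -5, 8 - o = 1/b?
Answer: 65526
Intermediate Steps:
a = 65527 (a = -5 + 65532 = 65527)
o = 199/25 (o = 8 - 1/25 = 199/25 ≈ 7.9600)
W(j) = 1 (W(j) = (2*j)/((2*j)) = (2*j)*(1/(2*j)) = 1)
a - W(p(o)) = 65527 - 1*1 = 65527 - 1 = 65526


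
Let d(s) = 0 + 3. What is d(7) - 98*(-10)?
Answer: 983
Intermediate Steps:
d(s) = 3
d(7) - 98*(-10) = 3 - 98*(-10) = 3 + 980 = 983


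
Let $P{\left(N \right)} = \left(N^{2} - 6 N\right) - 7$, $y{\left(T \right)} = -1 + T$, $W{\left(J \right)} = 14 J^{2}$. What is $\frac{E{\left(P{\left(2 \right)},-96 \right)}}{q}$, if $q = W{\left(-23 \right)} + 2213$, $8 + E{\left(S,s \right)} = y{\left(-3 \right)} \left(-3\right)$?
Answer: $\frac{4}{9619} \approx 0.00041584$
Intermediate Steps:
$P{\left(N \right)} = -7 + N^{2} - 6 N$
$E{\left(S,s \right)} = 4$ ($E{\left(S,s \right)} = -8 + \left(-1 - 3\right) \left(-3\right) = -8 - -12 = -8 + 12 = 4$)
$q = 9619$ ($q = 14 \left(-23\right)^{2} + 2213 = 14 \cdot 529 + 2213 = 7406 + 2213 = 9619$)
$\frac{E{\left(P{\left(2 \right)},-96 \right)}}{q} = \frac{4}{9619}$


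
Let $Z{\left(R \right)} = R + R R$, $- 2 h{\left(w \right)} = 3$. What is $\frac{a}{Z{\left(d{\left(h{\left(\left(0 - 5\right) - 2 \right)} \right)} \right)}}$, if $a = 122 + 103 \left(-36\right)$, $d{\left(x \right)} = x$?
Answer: $- \frac{14344}{3} \approx -4781.3$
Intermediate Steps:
$h{\left(w \right)} = - \frac{3}{2}$ ($h{\left(w \right)} = \left(- \frac{1}{2}\right) 3 = - \frac{3}{2}$)
$Z{\left(R \right)} = R + R^{2}$
$a = -3586$ ($a = 122 - 3708 = -3586$)
$\frac{a}{Z{\left(d{\left(h{\left(\left(0 - 5\right) - 2 \right)} \right)} \right)}} = - \frac{3586}{\left(- \frac{3}{2}\right) \left(1 - \frac{3}{2}\right)} = - \frac{3586}{\left(- \frac{3}{2}\right) \left(- \frac{1}{2}\right)} = - \frac{3586}{\frac{3}{4}} = \left(-3586\right) \frac{4}{3} = - \frac{14344}{3}$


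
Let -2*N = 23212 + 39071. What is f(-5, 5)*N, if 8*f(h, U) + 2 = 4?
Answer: -62283/8 ≈ -7785.4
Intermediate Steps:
f(h, U) = ¼ (f(h, U) = -¼ + (⅛)*4 = -¼ + ½ = ¼)
N = -62283/2 (N = -(23212 + 39071)/2 = -½*62283 = -62283/2 ≈ -31142.)
f(-5, 5)*N = (¼)*(-62283/2) = -62283/8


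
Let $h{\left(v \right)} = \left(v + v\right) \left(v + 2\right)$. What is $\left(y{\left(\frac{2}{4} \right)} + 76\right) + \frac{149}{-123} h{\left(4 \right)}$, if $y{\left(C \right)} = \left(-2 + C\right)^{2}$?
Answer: $\frac{3297}{164} \approx 20.104$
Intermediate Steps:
$h{\left(v \right)} = 2 v \left(2 + v\right)$
$\left(y{\left(\frac{2}{4} \right)} + 76\right) + \frac{149}{-123} h{\left(4 \right)} = \left(\left(-2 + \frac{2}{4}\right)^{2} + 76\right) + \frac{149}{-123} \cdot 2 \cdot 4 \left(2 + 4\right) = \left(\left(-2 + 2 \cdot \frac{1}{4}\right)^{2} + 76\right) + 149 \left(- \frac{1}{123}\right) 2 \cdot 4 \cdot 6 = \left(\left(-2 + \frac{1}{2}\right)^{2} + 76\right) - \frac{2384}{41} = \left(\left(- \frac{3}{2}\right)^{2} + 76\right) - \frac{2384}{41} = \left(\frac{9}{4} + 76\right) - \frac{2384}{41} = \frac{313}{4} - \frac{2384}{41} = \frac{3297}{164}$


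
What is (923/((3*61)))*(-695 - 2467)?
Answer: -972842/61 ≈ -15948.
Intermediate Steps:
(923/((3*61)))*(-695 - 2467) = (923/183)*(-3162) = -972842/61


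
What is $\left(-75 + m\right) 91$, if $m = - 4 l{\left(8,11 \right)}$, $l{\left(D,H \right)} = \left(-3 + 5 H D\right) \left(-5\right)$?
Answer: $788515$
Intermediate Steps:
$l{\left(D,H \right)} = 15 - 25 D H$ ($l{\left(D,H \right)} = \left(-3 + 5 D H\right) \left(-5\right) = 15 - 25 D H$)
$m = 8740$ ($m = - 4 \left(15 - 200 \cdot 11\right) = - 4 \left(15 - 2200\right) = \left(-4\right) \left(-2185\right) = 8740$)
$\left(-75 + m\right) 91 = \left(-75 + 8740\right) 91 = 8665 \cdot 91 = 788515$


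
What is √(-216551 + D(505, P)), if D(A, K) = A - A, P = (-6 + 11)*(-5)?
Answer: I*√216551 ≈ 465.35*I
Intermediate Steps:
P = -25 (P = 5*(-5) = -25)
D(A, K) = 0
√(-216551 + D(505, P)) = √(-216551 + 0) = √(-216551) = I*√216551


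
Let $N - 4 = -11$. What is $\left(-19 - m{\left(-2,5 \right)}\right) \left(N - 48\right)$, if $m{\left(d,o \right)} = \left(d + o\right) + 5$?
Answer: $1485$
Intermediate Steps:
$N = -7$ ($N = 4 - 11 = -7$)
$m{\left(d,o \right)} = 5 + d + o$
$\left(-19 - m{\left(-2,5 \right)}\right) \left(N - 48\right) = \left(-19 - \left(5 - 2 + 5\right)\right) \left(-7 - 48\right) = \left(-19 - 8\right) \left(-55\right) = \left(-27\right) \left(-55\right) = 1485$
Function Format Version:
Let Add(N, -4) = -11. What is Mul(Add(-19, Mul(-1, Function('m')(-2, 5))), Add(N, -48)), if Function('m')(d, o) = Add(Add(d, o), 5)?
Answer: 1485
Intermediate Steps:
N = -7 (N = Add(4, -11) = -7)
Function('m')(d, o) = Add(5, d, o)
Mul(Add(-19, Mul(-1, Function('m')(-2, 5))), Add(N, -48)) = Mul(Add(-19, Mul(-1, Add(5, -2, 5))), Add(-7, -48)) = Mul(Add(-19, Mul(-1, 8)), -55) = Mul(Add(-19, -8), -55) = Mul(-27, -55) = 1485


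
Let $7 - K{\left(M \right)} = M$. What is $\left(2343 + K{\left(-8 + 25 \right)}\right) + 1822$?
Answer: $4155$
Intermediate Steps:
$K{\left(M \right)} = 7 - M$
$\left(2343 + K{\left(-8 + 25 \right)}\right) + 1822 = \left(2343 + \left(7 - \left(-8 + 25\right)\right)\right) + 1822 = \left(2343 + \left(7 - 17\right)\right) + 1822 = \left(2343 - 10\right) + 1822 = 2333 + 1822 = 4155$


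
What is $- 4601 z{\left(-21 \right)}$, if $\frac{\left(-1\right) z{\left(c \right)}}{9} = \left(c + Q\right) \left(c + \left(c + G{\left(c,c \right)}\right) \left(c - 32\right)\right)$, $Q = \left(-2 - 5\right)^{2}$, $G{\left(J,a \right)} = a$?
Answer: $2556591660$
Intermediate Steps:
$Q = 49$ ($Q = \left(-7\right)^{2} = 49$)
$z{\left(c \right)} = - 9 \left(49 + c\right) \left(c + 2 c \left(-32 + c\right)\right)$ ($z{\left(c \right)} = - 9 \left(c + 49\right) \left(c + \left(c + c\right) \left(c - 32\right)\right) = - 9 \left(49 + c\right) \left(c + 2 c \left(-32 + c\right)\right)$)
$- 4601 z{\left(-21 \right)} = - 4601 \cdot 9 \left(-21\right) \left(3087 - -735 - 2 \left(-21\right)^{2}\right) = - 4601 \cdot 9 \left(-21\right) \left(3087 + 735 - 882\right) = - 4601 \cdot 9 \left(-21\right) 2940 = \left(-4601\right) \left(-555660\right) = 2556591660$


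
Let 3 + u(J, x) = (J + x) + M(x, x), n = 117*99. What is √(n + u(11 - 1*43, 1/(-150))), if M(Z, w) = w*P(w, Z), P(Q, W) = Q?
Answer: √259829851/150 ≈ 107.46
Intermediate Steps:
M(Z, w) = w² (M(Z, w) = w*w = w²)
n = 11583
u(J, x) = -3 + J + x + x² (u(J, x) = -3 + ((J + x) + x²) = -3 + (J + x + x²) = -3 + J + x + x²)
√(n + u(11 - 1*43, 1/(-150))) = √(11583 + (-3 + (11 - 1*43) + 1/(-150) + (1/(-150))²)) = √(11583 + (-3 + (11 - 43) - 1/150 + (-1/150)²)) = √(11583 + (-3 - 32 - 1/150 + 1/22500)) = √(11583 - 787649/22500) = √(259829851/22500) = √259829851/150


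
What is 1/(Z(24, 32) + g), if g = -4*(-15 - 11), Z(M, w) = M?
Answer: 1/128 ≈ 0.0078125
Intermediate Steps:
g = 104 (g = -4*(-26) = 104)
1/(Z(24, 32) + g) = 1/(24 + 104) = 1/128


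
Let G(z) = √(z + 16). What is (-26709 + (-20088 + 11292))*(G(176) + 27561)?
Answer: -978553305 - 284040*√3 ≈ -9.7905e+8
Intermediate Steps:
G(z) = √(16 + z)
(-26709 + (-20088 + 11292))*(G(176) + 27561) = (-26709 + (-20088 + 11292))*(√(16 + 176) + 27561) = (-26709 - 8796)*(√192 + 27561) = -35505*(8*√3 + 27561) = -35505*(27561 + 8*√3) = -978553305 - 284040*√3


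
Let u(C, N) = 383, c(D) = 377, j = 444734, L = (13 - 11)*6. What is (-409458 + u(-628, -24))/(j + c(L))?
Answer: -409075/445111 ≈ -0.91904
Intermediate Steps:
L = 12 (L = 2*6 = 12)
(-409458 + u(-628, -24))/(j + c(L)) = (-409458 + 383)/(444734 + 377) = -409075/445111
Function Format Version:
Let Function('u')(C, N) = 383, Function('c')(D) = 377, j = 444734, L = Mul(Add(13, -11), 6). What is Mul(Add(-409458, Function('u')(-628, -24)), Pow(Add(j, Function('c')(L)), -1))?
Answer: Rational(-409075, 445111) ≈ -0.91904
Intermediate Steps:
L = 12 (L = Mul(2, 6) = 12)
Mul(Add(-409458, Function('u')(-628, -24)), Pow(Add(j, Function('c')(L)), -1)) = Mul(Add(-409458, 383), Pow(Add(444734, 377), -1)) = Mul(-409075, Pow(445111, -1)) = Mul(-409075, Rational(1, 445111)) = Rational(-409075, 445111)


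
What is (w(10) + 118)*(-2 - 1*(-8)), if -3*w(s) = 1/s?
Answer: 3539/5 ≈ 707.80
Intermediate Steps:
w(s) = -1/(3*s)
(w(10) + 118)*(-2 - 1*(-8)) = (-⅓/10 + 118)*(-2 - 1*(-8)) = (-⅓*⅒ + 118)*(-2 + 8) = (-1/30 + 118)*6 = (3539/30)*6 = 3539/5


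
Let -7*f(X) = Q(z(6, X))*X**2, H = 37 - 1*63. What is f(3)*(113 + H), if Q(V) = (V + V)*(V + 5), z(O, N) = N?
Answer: -37584/7 ≈ -5369.1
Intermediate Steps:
H = -26 (H = 37 - 63 = -26)
Q(V) = 2*V*(5 + V) (Q(V) = (2*V)*(5 + V) = 2*V*(5 + V))
f(X) = -2*X**3*(5 + X)/7 (f(X) = -2*X*(5 + X)*X**2/7 = -2*X**3*(5 + X)/7)
f(3)*(113 + H) = ((2/7)*3**3*(-5 - 1*3))*(113 - 26) = ((2/7)*27*(-5 - 3))*87 = ((2/7)*27*(-8))*87 = -432/7*87 = -37584/7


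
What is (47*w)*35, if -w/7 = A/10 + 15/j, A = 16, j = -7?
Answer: 6251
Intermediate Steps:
w = 19/5 (w = -7*(16/10 + 15/(-7)) = -7*(16*(⅒) + 15*(-⅐)) = -7*(8/5 - 15/7) = -7*(-19/35) = 19/5 ≈ 3.8000)
(47*w)*35 = (47*(19/5))*35 = (893/5)*35 = 6251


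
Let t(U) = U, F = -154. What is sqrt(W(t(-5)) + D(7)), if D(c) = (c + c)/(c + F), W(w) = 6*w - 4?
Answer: 2*I*sqrt(3759)/21 ≈ 5.8391*I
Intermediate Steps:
W(w) = -4 + 6*w
D(c) = 2*c/(-154 + c) (D(c) = (c + c)/(c - 154) = (2*c)/(-154 + c) = 2*c/(-154 + c))
sqrt(W(t(-5)) + D(7)) = sqrt((-4 + 6*(-5)) + 2*7/(-154 + 7)) = sqrt((-4 - 30) + 2*7/(-147)) = sqrt(-34 + 2*7*(-1/147)) = sqrt(-34 - 2/21) = sqrt(-716/21) = 2*I*sqrt(3759)/21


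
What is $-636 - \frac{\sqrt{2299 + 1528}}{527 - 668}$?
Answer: $-636 + \frac{\sqrt{3827}}{141} \approx -635.56$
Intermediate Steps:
$-636 - \frac{\sqrt{2299 + 1528}}{527 - 668} = -636 - \frac{\sqrt{3827}}{527 - 668} = -636 - \frac{\sqrt{3827}}{-141} = -636 - \sqrt{3827} \left(- \frac{1}{141}\right) = -636 - - \frac{\sqrt{3827}}{141} = -636 + \frac{\sqrt{3827}}{141}$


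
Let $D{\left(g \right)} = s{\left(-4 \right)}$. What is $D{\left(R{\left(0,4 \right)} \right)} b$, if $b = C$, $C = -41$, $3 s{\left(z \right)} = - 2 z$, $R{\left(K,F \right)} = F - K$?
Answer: $- \frac{328}{3} \approx -109.33$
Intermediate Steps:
$s{\left(z \right)} = - \frac{2 z}{3}$ ($s{\left(z \right)} = \frac{\left(-2\right) z}{3} = - \frac{2 z}{3}$)
$D{\left(g \right)} = \frac{8}{3}$ ($D{\left(g \right)} = \left(- \frac{2}{3}\right) \left(-4\right) = \frac{8}{3}$)
$b = -41$
$D{\left(R{\left(0,4 \right)} \right)} b = \frac{8}{3} \left(-41\right) = - \frac{328}{3}$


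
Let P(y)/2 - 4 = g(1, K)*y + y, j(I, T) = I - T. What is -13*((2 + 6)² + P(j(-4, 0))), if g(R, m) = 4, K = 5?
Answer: -416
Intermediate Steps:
P(y) = 8 + 10*y (P(y) = 8 + 2*(4*y + y) = 8 + 2*(5*y) = 8 + 10*y)
-13*((2 + 6)² + P(j(-4, 0))) = -13*((2 + 6)² + (8 + 10*(-4 - 1*0))) = -13*(8² + (8 + 10*(-4 + 0))) = -13*(64 + (8 + 10*(-4))) = -13*(64 + (8 - 40)) = -13*(64 - 32) = -13*32 = -416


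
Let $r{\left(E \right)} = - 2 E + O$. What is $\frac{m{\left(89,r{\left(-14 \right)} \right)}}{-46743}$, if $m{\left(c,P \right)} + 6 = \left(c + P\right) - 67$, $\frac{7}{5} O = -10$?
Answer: $- \frac{86}{109067} \approx -0.00078851$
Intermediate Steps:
$O = - \frac{50}{7}$ ($O = \frac{5}{7} \left(-10\right) = - \frac{50}{7} \approx -7.1429$)
$r{\left(E \right)} = - \frac{50}{7} - 2 E$ ($r{\left(E \right)} = - 2 E - \frac{50}{7} = - \frac{50}{7} - 2 E$)
$m{\left(c,P \right)} = -73 + P + c$ ($m{\left(c,P \right)} = -6 - \left(67 - P - c\right) = -6 + \left(-67 + P + c\right) = -73 + P + c$)
$\frac{m{\left(89,r{\left(-14 \right)} \right)}}{-46743} = \frac{-73 - - \frac{146}{7} + 89}{-46743} = \left(-73 + \left(- \frac{50}{7} + 28\right) + 89\right) \left(- \frac{1}{46743}\right) = \left(-73 + \frac{146}{7} + 89\right) \left(- \frac{1}{46743}\right) = \frac{258}{7} \left(- \frac{1}{46743}\right) = - \frac{86}{109067}$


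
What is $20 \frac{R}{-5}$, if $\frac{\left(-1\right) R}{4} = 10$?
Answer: $160$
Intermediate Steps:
$R = -40$ ($R = \left(-4\right) 10 = -40$)
$20 \frac{R}{-5} = 20 \left(- \frac{40}{-5}\right) = 20 \left(\left(-40\right) \left(- \frac{1}{5}\right)\right) = 20 \cdot 8 = 160$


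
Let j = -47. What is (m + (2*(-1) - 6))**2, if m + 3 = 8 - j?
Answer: 1936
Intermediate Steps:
m = 52 (m = -3 + (8 - 1*(-47)) = -3 + (8 + 47) = -3 + 55 = 52)
(m + (2*(-1) - 6))**2 = (52 + (2*(-1) - 6))**2 = (52 + (-2 - 6))**2 = (52 - 8)**2 = 44**2 = 1936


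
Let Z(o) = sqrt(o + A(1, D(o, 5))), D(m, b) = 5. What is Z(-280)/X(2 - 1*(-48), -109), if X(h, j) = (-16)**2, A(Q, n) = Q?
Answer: 3*I*sqrt(31)/256 ≈ 0.065247*I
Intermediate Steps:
X(h, j) = 256
Z(o) = sqrt(1 + o) (Z(o) = sqrt(o + 1) = sqrt(1 + o))
Z(-280)/X(2 - 1*(-48), -109) = sqrt(1 - 280)/256 = sqrt(-279)*(1/256) = (3*I*sqrt(31))*(1/256) = 3*I*sqrt(31)/256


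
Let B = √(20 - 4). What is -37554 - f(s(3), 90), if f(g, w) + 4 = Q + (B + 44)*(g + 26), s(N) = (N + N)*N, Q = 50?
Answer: -39712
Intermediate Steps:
B = 4 (B = √16 = 4)
s(N) = 2*N² (s(N) = (2*N)*N = 2*N²)
f(g, w) = 1294 + 48*g (f(g, w) = -4 + (50 + (4 + 44)*(g + 26)) = -4 + (50 + 48*(26 + g)) = -4 + (50 + (1248 + 48*g)) = -4 + (1298 + 48*g) = 1294 + 48*g)
-37554 - f(s(3), 90) = -37554 - (1294 + 48*(2*3²)) = -37554 - (1294 + 48*(2*9)) = -37554 - (1294 + 48*18) = -37554 - (1294 + 864) = -37554 - 1*2158 = -37554 - 2158 = -39712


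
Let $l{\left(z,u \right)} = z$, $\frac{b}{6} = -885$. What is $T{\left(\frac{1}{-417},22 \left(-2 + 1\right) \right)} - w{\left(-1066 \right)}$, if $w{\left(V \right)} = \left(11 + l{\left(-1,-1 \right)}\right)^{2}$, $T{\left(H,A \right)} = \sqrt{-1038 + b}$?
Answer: $-100 + 46 i \sqrt{3} \approx -100.0 + 79.674 i$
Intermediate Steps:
$b = -5310$ ($b = 6 \left(-885\right) = -5310$)
$T{\left(H,A \right)} = 46 i \sqrt{3}$ ($T{\left(H,A \right)} = \sqrt{-1038 - 5310} = \sqrt{-6348} = 46 i \sqrt{3}$)
$w{\left(V \right)} = 100$ ($w{\left(V \right)} = \left(11 - 1\right)^{2} = 10^{2} = 100$)
$T{\left(\frac{1}{-417},22 \left(-2 + 1\right) \right)} - w{\left(-1066 \right)} = 46 i \sqrt{3} - 100 = -100 + 46 i \sqrt{3}$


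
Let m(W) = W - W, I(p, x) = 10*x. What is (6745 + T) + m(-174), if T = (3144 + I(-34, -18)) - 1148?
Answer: 8561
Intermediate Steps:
m(W) = 0
T = 1816 (T = (3144 + 10*(-18)) - 1148 = (3144 - 180) - 1148 = 2964 - 1148 = 1816)
(6745 + T) + m(-174) = (6745 + 1816) + 0 = 8561 + 0 = 8561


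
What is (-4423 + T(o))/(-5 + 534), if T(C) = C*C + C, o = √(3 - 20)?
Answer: -4440/529 + I*√17/529 ≈ -8.3932 + 0.0077941*I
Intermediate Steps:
o = I*√17 (o = √(-17) = I*√17 ≈ 4.1231*I)
T(C) = C + C² (T(C) = C² + C = C + C²)
(-4423 + T(o))/(-5 + 534) = (-4423 + (I*√17)*(1 + I*√17))/(-5 + 534) = (-4423 + I*√17*(1 + I*√17))/529 = (-4423 + I*√17*(1 + I*√17))*(1/529) = -4423/529 + I*√17*(1 + I*√17)/529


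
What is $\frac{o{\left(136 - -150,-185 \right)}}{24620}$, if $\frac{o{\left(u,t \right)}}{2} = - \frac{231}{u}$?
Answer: $- \frac{21}{320060} \approx -6.5613 \cdot 10^{-5}$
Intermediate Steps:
$o{\left(u,t \right)} = - \frac{462}{u}$ ($o{\left(u,t \right)} = 2 \left(- \frac{231}{u}\right) = - \frac{462}{u}$)
$\frac{o{\left(136 - -150,-185 \right)}}{24620} = \frac{\left(-462\right) \frac{1}{136 - -150}}{24620} = - \frac{462}{136 + 150} \cdot \frac{1}{24620} = - \frac{462}{286} \cdot \frac{1}{24620} = \left(-462\right) \frac{1}{286} \cdot \frac{1}{24620} = \left(- \frac{21}{13}\right) \frac{1}{24620} = - \frac{21}{320060}$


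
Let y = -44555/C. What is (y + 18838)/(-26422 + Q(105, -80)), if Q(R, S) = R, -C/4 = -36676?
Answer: -2763565397/3860809168 ≈ -0.71580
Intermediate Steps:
C = 146704 (C = -4*(-36676) = 146704)
y = -44555/146704 ≈ -0.30371
(y + 18838)/(-26422 + Q(105, -80)) = (-44555/146704 + 18838)/(-26422 + 105) = (2763565397/146704)/(-26317) = (2763565397/146704)*(-1/26317) = -2763565397/3860809168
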